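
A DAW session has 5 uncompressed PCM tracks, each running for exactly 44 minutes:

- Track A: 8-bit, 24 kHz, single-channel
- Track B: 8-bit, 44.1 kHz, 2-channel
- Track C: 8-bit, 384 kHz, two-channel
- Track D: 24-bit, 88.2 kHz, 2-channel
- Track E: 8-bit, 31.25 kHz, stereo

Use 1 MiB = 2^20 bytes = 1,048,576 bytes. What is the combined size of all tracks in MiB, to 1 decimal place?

exactly 44 minutes = 2,640 s.
Track A: 24,000 × 2,640 × 1 × 1 = 63,360,000 bytes.
Track B: 44,100 × 2,640 × 1 × 2 = 232,848,000 bytes.
Track C: 384,000 × 2,640 × 1 × 2 = 2,027,520,000 bytes.
Track D: 88,200 × 2,640 × 3 × 2 = 1,397,088,000 bytes.
Track E: 31,250 × 2,640 × 1 × 2 = 165,000,000 bytes.
Total = 3,885,816,000 bytes = 3705.8 MiB.

3705.8 MiB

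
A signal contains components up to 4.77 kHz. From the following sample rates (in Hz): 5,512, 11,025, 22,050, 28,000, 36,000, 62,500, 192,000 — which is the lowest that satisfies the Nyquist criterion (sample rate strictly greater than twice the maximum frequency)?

11,025 Hz

Need sample rate > 2 × 4,770 = 9,540 Hz.
Lowest listed rate above 9,540 Hz is 11,025 Hz.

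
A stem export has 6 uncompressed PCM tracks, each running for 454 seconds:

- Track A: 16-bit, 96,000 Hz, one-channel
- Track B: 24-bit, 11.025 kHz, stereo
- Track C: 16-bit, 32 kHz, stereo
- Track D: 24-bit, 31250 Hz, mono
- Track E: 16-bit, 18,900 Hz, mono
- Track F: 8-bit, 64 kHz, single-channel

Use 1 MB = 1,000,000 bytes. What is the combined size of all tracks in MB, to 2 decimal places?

264.09 MB

Track A: 96,000 × 454 × 2 × 1 = 87,168,000 bytes.
Track B: 11,025 × 454 × 3 × 2 = 30,032,100 bytes.
Track C: 32,000 × 454 × 2 × 2 = 58,112,000 bytes.
Track D: 31,250 × 454 × 3 × 1 = 42,562,500 bytes.
Track E: 18,900 × 454 × 2 × 1 = 17,161,200 bytes.
Track F: 64,000 × 454 × 1 × 1 = 29,056,000 bytes.
Total = 264,091,800 bytes = 264.09 MB.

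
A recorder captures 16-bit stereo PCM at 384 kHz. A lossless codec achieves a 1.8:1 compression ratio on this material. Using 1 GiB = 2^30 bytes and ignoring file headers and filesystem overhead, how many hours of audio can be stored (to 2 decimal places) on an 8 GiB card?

2.80 hours

Uncompressed byte rate = 384,000 × 2 × 2 = 1,536,000 bytes/s.
After 1.8:1 compression, effective rate ≈ 853333.33 bytes/s.
Capacity = 8 × 1,073,741,824 = 8,589,934,592 bytes.
8,589,934,592 / effective rate ≈ 10066.33 s → 2.80 hours.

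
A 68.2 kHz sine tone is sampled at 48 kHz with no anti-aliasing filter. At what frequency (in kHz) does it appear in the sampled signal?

20.2 kHz

Nyquist = 48,000/2 = 24,000 Hz; 68,200 Hz exceeds it.
Alias = |68,200 − 1×48,000| = |68,200 − 48,000| = 20,200 Hz = 20.2 kHz.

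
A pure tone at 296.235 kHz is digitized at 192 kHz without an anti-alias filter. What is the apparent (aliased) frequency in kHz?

Nyquist = 192,000/2 = 96,000 Hz; 296,235 Hz exceeds it.
Alias = |296,235 − 2×192,000| = |296,235 − 384,000| = 87,765 Hz = 87.765 kHz.

87.765 kHz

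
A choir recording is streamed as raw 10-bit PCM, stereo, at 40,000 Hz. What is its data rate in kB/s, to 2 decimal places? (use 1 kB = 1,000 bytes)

100.00 kB/s

Bit rate = 40,000 × 10 × 2 = 800,000 bits/s.
800,000 / 8 = 100,000 B/s = 100.00 kB/s.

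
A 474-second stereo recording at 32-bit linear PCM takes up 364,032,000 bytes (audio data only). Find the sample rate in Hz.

96,000 Hz

Bytes = sample_rate × seconds × bytes_per_sample × channels.
sample_rate = 364,032,000 / (474 × 4 × 2) = 364,032,000 / 3,792 = 96,000 Hz.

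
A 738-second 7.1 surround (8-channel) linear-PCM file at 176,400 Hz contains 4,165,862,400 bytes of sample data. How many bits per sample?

32 bits

Bytes per sample = 4,165,862,400 / (176,400 × 738 × 8) = 4,165,862,400 / 1,041,465,600 = 4.
Bit depth = 4 × 8 = 32 bits.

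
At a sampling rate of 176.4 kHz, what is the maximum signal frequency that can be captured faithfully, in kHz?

88.2 kHz

Nyquist frequency = sample rate / 2 = 176,400 / 2 = 88.2 kHz.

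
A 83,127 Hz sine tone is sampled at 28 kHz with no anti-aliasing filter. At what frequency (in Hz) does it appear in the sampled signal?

Nyquist = 28,000/2 = 14,000 Hz; 83,127 Hz exceeds it.
Alias = |83,127 − 3×28,000| = |83,127 − 84,000| = 873 Hz.

873 Hz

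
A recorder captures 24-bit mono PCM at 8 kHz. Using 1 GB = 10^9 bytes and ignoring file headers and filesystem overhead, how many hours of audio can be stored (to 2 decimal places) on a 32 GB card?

Uncompressed byte rate = 8,000 × 3 × 1 = 24,000 bytes/s.
Capacity = 32 × 1,000,000,000 = 32,000,000,000 bytes.
32,000,000,000 / 24,000 ≈ 1333333.33 s → 370.37 hours.

370.37 hours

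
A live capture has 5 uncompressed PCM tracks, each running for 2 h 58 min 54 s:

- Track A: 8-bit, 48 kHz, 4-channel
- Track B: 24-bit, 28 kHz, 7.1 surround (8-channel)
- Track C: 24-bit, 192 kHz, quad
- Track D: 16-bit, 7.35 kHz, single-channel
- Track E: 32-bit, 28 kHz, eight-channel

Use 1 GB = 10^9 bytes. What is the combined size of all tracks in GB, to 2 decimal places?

2 h 58 min 54 s = 10,734 s.
Track A: 48,000 × 10,734 × 1 × 4 = 2,060,928,000 bytes.
Track B: 28,000 × 10,734 × 3 × 8 = 7,213,248,000 bytes.
Track C: 192,000 × 10,734 × 3 × 4 = 24,731,136,000 bytes.
Track D: 7,350 × 10,734 × 2 × 1 = 157,789,800 bytes.
Track E: 28,000 × 10,734 × 4 × 8 = 9,617,664,000 bytes.
Total = 43,780,765,800 bytes = 43.78 GB.

43.78 GB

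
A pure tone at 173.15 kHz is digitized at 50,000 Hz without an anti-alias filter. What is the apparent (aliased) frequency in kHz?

23.15 kHz

Nyquist = 50,000/2 = 25,000 Hz; 173,150 Hz exceeds it.
Alias = |173,150 − 3×50,000| = |173,150 − 150,000| = 23,150 Hz = 23.15 kHz.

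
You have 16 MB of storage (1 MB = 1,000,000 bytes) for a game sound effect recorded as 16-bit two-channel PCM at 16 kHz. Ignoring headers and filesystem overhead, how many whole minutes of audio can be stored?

4 minutes

Uncompressed byte rate = 16,000 × 2 × 2 = 64,000 bytes/s.
Capacity = 16 × 1,000,000 = 16,000,000 bytes.
16,000,000 / 64,000 ≈ 250 s → 4 minutes.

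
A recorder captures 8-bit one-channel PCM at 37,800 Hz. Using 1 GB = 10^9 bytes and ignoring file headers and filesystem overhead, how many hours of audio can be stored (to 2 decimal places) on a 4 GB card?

Uncompressed byte rate = 37,800 × 1 × 1 = 37,800 bytes/s.
Capacity = 4 × 1,000,000,000 = 4,000,000,000 bytes.
4,000,000,000 / 37,800 ≈ 105820.11 s → 29.39 hours.

29.39 hours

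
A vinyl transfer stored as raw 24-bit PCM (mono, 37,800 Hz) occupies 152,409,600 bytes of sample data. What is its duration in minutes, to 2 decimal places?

Byte rate = 37,800 × 3 × 1 = 113,400 bytes/s.
Duration = 152,409,600 / 113,400 = 1,344 s.
1,344 s / 60 = 22.40 minutes.

22.40 minutes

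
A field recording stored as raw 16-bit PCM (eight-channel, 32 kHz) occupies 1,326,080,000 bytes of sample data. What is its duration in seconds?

Byte rate = 32,000 × 2 × 8 = 512,000 bytes/s.
Duration = 1,326,080,000 / 512,000 = 2,590 s.

2,590 seconds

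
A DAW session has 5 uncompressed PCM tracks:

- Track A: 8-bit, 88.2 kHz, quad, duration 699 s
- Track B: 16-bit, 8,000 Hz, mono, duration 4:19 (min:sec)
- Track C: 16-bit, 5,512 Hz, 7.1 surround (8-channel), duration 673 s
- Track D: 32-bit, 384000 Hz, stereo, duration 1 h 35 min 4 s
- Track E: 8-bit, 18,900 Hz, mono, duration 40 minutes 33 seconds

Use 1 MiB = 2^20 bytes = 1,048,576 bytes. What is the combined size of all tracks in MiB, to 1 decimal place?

17050.5 MiB

Track A: 88,200 × 699 × 1 × 4 = 246,607,200 bytes.
Track B: 4:19 (min:sec) = 259 s; 8,000 × 259 × 2 × 1 = 4,144,000 bytes.
Track C: 5,512 × 673 × 2 × 8 = 59,353,216 bytes.
Track D: 1 h 35 min 4 s = 5,704 s; 384,000 × 5,704 × 4 × 2 = 17,522,688,000 bytes.
Track E: 40 minutes 33 seconds = 2,433 s; 18,900 × 2,433 × 1 × 1 = 45,983,700 bytes.
Total = 17,878,776,116 bytes = 17050.5 MiB.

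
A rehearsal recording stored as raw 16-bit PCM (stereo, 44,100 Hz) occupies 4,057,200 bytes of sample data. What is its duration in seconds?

23 seconds

Byte rate = 44,100 × 2 × 2 = 176,400 bytes/s.
Duration = 4,057,200 / 176,400 = 23 s.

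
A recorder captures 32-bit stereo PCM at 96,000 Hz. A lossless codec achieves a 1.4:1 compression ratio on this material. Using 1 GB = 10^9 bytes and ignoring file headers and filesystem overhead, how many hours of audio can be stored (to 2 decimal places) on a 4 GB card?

Uncompressed byte rate = 96,000 × 4 × 2 = 768,000 bytes/s.
After 1.4:1 compression, effective rate ≈ 548571.43 bytes/s.
Capacity = 4 × 1,000,000,000 = 4,000,000,000 bytes.
4,000,000,000 / effective rate ≈ 7291.67 s → 2.03 hours.

2.03 hours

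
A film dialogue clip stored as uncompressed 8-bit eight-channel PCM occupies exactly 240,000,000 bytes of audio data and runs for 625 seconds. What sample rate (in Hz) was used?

48,000 Hz

Bytes = sample_rate × seconds × bytes_per_sample × channels.
sample_rate = 240,000,000 / (625 × 1 × 8) = 240,000,000 / 5,000 = 48,000 Hz.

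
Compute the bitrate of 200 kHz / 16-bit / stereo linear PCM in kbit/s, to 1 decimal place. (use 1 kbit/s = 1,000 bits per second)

6400.0 kbit/s

Bit rate = 200,000 × 16 × 2 = 6,400,000 bits/s.
= 6400.0 kbit/s.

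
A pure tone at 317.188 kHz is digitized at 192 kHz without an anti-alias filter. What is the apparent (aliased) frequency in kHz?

66.812 kHz

Nyquist = 192,000/2 = 96,000 Hz; 317,188 Hz exceeds it.
Alias = |317,188 − 2×192,000| = |317,188 − 384,000| = 66,812 Hz = 66.812 kHz.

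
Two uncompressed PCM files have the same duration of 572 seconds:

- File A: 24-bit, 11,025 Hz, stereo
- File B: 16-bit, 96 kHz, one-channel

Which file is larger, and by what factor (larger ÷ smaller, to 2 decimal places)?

File A: 11,025 × 3 × 2 = 66,150 bytes/s.
File B: 96,000 × 2 × 1 = 192,000 bytes/s.
File B is larger; ratio = 109,824,000 / 37,837,800 = 2.90.

File B, by a factor of 2.90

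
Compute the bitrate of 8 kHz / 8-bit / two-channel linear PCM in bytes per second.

Bit rate = 8,000 × 8 × 2 = 128,000 bits/s.
128,000 / 8 = 16,000 bytes/s.

16,000 bytes/s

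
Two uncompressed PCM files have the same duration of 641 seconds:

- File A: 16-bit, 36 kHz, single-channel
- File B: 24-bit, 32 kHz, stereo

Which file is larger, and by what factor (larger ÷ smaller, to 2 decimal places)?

File A: 36,000 × 2 × 1 = 72,000 bytes/s.
File B: 32,000 × 3 × 2 = 192,000 bytes/s.
File B is larger; ratio = 123,072,000 / 46,152,000 = 2.67.

File B, by a factor of 2.67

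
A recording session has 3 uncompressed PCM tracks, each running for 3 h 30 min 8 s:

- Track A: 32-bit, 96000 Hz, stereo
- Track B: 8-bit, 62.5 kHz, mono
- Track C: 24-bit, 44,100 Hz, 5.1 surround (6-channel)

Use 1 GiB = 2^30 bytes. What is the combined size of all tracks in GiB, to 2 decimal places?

19.07 GiB

3 h 30 min 8 s = 12,608 s.
Track A: 96,000 × 12,608 × 4 × 2 = 9,682,944,000 bytes.
Track B: 62,500 × 12,608 × 1 × 1 = 788,000,000 bytes.
Track C: 44,100 × 12,608 × 3 × 6 = 10,008,230,400 bytes.
Total = 20,479,174,400 bytes = 19.07 GiB.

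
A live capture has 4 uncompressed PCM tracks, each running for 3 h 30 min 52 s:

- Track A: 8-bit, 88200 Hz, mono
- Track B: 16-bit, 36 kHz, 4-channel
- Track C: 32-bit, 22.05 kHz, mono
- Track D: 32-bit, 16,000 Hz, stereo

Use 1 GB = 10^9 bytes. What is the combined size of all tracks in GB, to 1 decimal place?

3 h 30 min 52 s = 12,652 s.
Track A: 88,200 × 12,652 × 1 × 1 = 1,115,906,400 bytes.
Track B: 36,000 × 12,652 × 2 × 4 = 3,643,776,000 bytes.
Track C: 22,050 × 12,652 × 4 × 1 = 1,115,906,400 bytes.
Track D: 16,000 × 12,652 × 4 × 2 = 1,619,456,000 bytes.
Total = 7,495,044,800 bytes = 7.5 GB.

7.5 GB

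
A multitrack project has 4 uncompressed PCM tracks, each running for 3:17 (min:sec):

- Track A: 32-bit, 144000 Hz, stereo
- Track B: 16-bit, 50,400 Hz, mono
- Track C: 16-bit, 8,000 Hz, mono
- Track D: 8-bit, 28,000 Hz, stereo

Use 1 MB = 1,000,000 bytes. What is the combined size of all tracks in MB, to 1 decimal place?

3:17 (min:sec) = 197 s.
Track A: 144,000 × 197 × 4 × 2 = 226,944,000 bytes.
Track B: 50,400 × 197 × 2 × 1 = 19,857,600 bytes.
Track C: 8,000 × 197 × 2 × 1 = 3,152,000 bytes.
Track D: 28,000 × 197 × 1 × 2 = 11,032,000 bytes.
Total = 260,985,600 bytes = 261.0 MB.

261.0 MB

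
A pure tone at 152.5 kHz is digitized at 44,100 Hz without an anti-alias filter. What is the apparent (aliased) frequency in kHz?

20.2 kHz

Nyquist = 44,100/2 = 22,050 Hz; 152,500 Hz exceeds it.
Alias = |152,500 − 3×44,100| = |152,500 − 132,300| = 20,200 Hz = 20.2 kHz.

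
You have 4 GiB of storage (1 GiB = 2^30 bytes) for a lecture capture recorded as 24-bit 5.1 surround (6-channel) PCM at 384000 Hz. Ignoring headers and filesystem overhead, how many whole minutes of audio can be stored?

10 minutes

Uncompressed byte rate = 384,000 × 3 × 6 = 6,912,000 bytes/s.
Capacity = 4 × 1,073,741,824 = 4,294,967,296 bytes.
4,294,967,296 / 6,912,000 ≈ 621.38 s → 10 minutes.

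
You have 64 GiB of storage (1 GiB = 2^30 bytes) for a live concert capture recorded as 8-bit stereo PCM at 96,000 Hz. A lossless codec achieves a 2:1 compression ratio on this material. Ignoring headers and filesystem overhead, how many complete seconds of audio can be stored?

715,827 seconds

Uncompressed byte rate = 96,000 × 1 × 2 = 192,000 bytes/s.
After 2:1 compression, effective rate ≈ 96000 bytes/s.
Capacity = 64 × 1,073,741,824 = 68,719,476,736 bytes.
68,719,476,736 / effective rate ≈ 715827.88 s → 715,827 seconds.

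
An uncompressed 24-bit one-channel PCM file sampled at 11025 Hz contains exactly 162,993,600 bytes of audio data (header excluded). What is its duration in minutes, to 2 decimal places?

82.13 minutes

Byte rate = 11,025 × 3 × 1 = 33,075 bytes/s.
Duration = 162,993,600 / 33,075 = 4,928 s.
4,928 s / 60 = 82.13 minutes.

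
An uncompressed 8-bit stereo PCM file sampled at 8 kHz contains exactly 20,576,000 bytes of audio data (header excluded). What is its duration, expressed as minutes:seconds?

21:26

Byte rate = 8,000 × 1 × 2 = 16,000 bytes/s.
Duration = 20,576,000 / 16,000 = 1,286 s.
1,286 s = 21:26.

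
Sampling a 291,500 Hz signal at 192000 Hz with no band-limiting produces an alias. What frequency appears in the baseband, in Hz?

Nyquist = 192,000/2 = 96,000 Hz; 291,500 Hz exceeds it.
Alias = |291,500 − 2×192,000| = |291,500 − 384,000| = 92,500 Hz.

92,500 Hz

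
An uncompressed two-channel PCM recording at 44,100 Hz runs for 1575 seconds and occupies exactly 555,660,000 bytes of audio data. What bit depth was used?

Bytes per sample = 555,660,000 / (44,100 × 1,575 × 2) = 555,660,000 / 138,915,000 = 4.
Bit depth = 4 × 8 = 32 bits.

32 bits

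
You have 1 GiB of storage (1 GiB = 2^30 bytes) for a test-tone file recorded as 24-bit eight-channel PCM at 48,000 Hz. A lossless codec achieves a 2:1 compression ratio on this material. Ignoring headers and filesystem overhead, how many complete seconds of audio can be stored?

Uncompressed byte rate = 48,000 × 3 × 8 = 1,152,000 bytes/s.
After 2:1 compression, effective rate ≈ 576000 bytes/s.
Capacity = 1 × 1,073,741,824 = 1,073,741,824 bytes.
1,073,741,824 / effective rate ≈ 1864.14 s → 1,864 seconds.

1,864 seconds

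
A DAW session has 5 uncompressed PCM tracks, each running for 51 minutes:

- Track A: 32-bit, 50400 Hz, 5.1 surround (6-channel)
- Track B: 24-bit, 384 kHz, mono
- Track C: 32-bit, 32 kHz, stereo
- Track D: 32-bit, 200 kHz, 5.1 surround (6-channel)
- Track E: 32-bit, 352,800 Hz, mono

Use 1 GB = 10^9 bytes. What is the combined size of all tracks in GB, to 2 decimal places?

51 minutes = 3,060 s.
Track A: 50,400 × 3,060 × 4 × 6 = 3,701,376,000 bytes.
Track B: 384,000 × 3,060 × 3 × 1 = 3,525,120,000 bytes.
Track C: 32,000 × 3,060 × 4 × 2 = 783,360,000 bytes.
Track D: 200,000 × 3,060 × 4 × 6 = 14,688,000,000 bytes.
Track E: 352,800 × 3,060 × 4 × 1 = 4,318,272,000 bytes.
Total = 27,016,128,000 bytes = 27.02 GB.

27.02 GB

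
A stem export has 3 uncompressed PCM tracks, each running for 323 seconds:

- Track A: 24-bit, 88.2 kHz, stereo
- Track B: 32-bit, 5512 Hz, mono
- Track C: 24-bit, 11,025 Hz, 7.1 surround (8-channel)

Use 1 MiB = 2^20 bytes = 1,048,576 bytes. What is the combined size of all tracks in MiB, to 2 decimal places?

251.31 MiB

Track A: 88,200 × 323 × 3 × 2 = 170,931,600 bytes.
Track B: 5,512 × 323 × 4 × 1 = 7,121,504 bytes.
Track C: 11,025 × 323 × 3 × 8 = 85,465,800 bytes.
Total = 263,518,904 bytes = 251.31 MiB.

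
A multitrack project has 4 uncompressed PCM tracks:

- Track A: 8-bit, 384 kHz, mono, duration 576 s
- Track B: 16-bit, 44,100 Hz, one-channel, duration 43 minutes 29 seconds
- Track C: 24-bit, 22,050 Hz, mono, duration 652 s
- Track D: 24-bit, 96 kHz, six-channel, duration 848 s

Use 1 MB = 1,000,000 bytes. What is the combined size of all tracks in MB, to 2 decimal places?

Track A: 384,000 × 576 × 1 × 1 = 221,184,000 bytes.
Track B: 43 minutes 29 seconds = 2,609 s; 44,100 × 2,609 × 2 × 1 = 230,113,800 bytes.
Track C: 22,050 × 652 × 3 × 1 = 43,129,800 bytes.
Track D: 96,000 × 848 × 3 × 6 = 1,465,344,000 bytes.
Total = 1,959,771,600 bytes = 1959.77 MB.

1959.77 MB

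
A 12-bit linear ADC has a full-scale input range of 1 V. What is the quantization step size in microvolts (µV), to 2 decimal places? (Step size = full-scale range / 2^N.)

1 V / 2^12 = 1 / 4,096 V = 244.14 µV.

244.14 µV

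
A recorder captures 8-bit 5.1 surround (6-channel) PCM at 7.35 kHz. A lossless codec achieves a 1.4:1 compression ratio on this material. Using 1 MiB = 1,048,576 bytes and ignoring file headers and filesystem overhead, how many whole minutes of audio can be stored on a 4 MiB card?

Uncompressed byte rate = 7,350 × 1 × 6 = 44,100 bytes/s.
After 1.4:1 compression, effective rate ≈ 31500 bytes/s.
Capacity = 4 × 1,048,576 = 4,194,304 bytes.
4,194,304 / effective rate ≈ 133.15 s → 2 minutes.

2 minutes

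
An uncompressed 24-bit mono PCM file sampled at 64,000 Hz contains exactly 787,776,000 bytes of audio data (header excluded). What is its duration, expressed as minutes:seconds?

68:23

Byte rate = 64,000 × 3 × 1 = 192,000 bytes/s.
Duration = 787,776,000 / 192,000 = 4,103 s.
4,103 s = 68:23.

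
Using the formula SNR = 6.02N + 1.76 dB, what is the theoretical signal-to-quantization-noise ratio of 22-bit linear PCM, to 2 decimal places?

134.20 dB

6.02 × 22 + 1.76 = 134.20 dB.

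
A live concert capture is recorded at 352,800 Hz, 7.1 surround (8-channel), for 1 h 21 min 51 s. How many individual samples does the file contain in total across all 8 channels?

1 h 21 min 51 s = 4,911 s.
352,800 × 4,911 s × 8 ch = 13,860,806,400 samples.

13,860,806,400 samples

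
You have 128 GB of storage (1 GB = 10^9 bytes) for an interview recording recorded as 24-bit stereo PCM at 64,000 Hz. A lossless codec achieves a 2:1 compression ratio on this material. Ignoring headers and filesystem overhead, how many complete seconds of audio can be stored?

666,666 seconds

Uncompressed byte rate = 64,000 × 3 × 2 = 384,000 bytes/s.
After 2:1 compression, effective rate ≈ 192000 bytes/s.
Capacity = 128 × 1,000,000,000 = 128,000,000,000 bytes.
128,000,000,000 / effective rate ≈ 666666.67 s → 666,666 seconds.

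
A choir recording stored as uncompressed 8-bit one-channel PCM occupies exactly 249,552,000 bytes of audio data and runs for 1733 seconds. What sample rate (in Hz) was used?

144,000 Hz

Bytes = sample_rate × seconds × bytes_per_sample × channels.
sample_rate = 249,552,000 / (1,733 × 1 × 1) = 249,552,000 / 1,733 = 144,000 Hz.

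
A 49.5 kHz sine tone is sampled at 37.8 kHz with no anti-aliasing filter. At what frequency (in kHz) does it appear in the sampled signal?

11.7 kHz

Nyquist = 37,800/2 = 18,900 Hz; 49,500 Hz exceeds it.
Alias = |49,500 − 1×37,800| = |49,500 − 37,800| = 11,700 Hz = 11.7 kHz.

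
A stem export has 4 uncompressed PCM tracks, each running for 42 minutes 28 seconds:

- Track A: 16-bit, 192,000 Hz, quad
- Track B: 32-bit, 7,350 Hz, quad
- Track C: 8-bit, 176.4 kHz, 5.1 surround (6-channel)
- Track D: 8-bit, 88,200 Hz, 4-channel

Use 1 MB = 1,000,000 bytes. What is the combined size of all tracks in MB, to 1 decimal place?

42 minutes 28 seconds = 2,548 s.
Track A: 192,000 × 2,548 × 2 × 4 = 3,913,728,000 bytes.
Track B: 7,350 × 2,548 × 4 × 4 = 299,644,800 bytes.
Track C: 176,400 × 2,548 × 1 × 6 = 2,696,803,200 bytes.
Track D: 88,200 × 2,548 × 1 × 4 = 898,934,400 bytes.
Total = 7,809,110,400 bytes = 7809.1 MB.

7809.1 MB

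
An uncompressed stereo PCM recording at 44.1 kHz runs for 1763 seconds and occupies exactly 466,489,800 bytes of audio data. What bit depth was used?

Bytes per sample = 466,489,800 / (44,100 × 1,763 × 2) = 466,489,800 / 155,496,600 = 3.
Bit depth = 3 × 8 = 24 bits.

24 bits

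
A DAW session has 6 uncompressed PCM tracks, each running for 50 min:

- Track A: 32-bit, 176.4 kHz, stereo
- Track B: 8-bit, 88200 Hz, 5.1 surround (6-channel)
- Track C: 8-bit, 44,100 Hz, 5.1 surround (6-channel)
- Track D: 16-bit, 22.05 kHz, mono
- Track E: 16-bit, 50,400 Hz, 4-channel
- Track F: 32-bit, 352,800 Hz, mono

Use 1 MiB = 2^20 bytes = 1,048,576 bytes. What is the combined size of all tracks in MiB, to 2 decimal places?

11625.77 MiB

50 min = 3,000 s.
Track A: 176,400 × 3,000 × 4 × 2 = 4,233,600,000 bytes.
Track B: 88,200 × 3,000 × 1 × 6 = 1,587,600,000 bytes.
Track C: 44,100 × 3,000 × 1 × 6 = 793,800,000 bytes.
Track D: 22,050 × 3,000 × 2 × 1 = 132,300,000 bytes.
Track E: 50,400 × 3,000 × 2 × 4 = 1,209,600,000 bytes.
Track F: 352,800 × 3,000 × 4 × 1 = 4,233,600,000 bytes.
Total = 12,190,500,000 bytes = 11625.77 MiB.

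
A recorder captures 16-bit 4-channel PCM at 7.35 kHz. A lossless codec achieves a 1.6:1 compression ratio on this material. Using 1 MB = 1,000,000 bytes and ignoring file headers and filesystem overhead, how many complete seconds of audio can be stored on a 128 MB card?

3,482 seconds

Uncompressed byte rate = 7,350 × 2 × 4 = 58,800 bytes/s.
After 1.6:1 compression, effective rate ≈ 36750 bytes/s.
Capacity = 128 × 1,000,000 = 128,000,000 bytes.
128,000,000 / effective rate ≈ 3482.99 s → 3,482 seconds.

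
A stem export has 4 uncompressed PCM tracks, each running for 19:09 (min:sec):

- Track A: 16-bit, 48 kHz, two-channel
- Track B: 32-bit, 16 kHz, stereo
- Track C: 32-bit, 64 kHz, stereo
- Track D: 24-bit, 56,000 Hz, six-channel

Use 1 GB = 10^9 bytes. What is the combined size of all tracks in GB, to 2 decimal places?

19:09 (min:sec) = 1,149 s.
Track A: 48,000 × 1,149 × 2 × 2 = 220,608,000 bytes.
Track B: 16,000 × 1,149 × 4 × 2 = 147,072,000 bytes.
Track C: 64,000 × 1,149 × 4 × 2 = 588,288,000 bytes.
Track D: 56,000 × 1,149 × 3 × 6 = 1,158,192,000 bytes.
Total = 2,114,160,000 bytes = 2.11 GB.

2.11 GB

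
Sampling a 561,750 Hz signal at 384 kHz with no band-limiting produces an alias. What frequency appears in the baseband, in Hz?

Nyquist = 384,000/2 = 192,000 Hz; 561,750 Hz exceeds it.
Alias = |561,750 − 1×384,000| = |561,750 − 384,000| = 177,750 Hz.

177,750 Hz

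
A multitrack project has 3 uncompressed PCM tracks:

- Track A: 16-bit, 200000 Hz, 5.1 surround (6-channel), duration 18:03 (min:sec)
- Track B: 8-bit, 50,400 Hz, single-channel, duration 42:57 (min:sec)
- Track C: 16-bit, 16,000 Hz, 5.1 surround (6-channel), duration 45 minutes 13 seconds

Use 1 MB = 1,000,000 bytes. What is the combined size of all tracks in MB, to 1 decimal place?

3250.0 MB

Track A: 18:03 (min:sec) = 1,083 s; 200,000 × 1,083 × 2 × 6 = 2,599,200,000 bytes.
Track B: 42:57 (min:sec) = 2,577 s; 50,400 × 2,577 × 1 × 1 = 129,880,800 bytes.
Track C: 45 minutes 13 seconds = 2,713 s; 16,000 × 2,713 × 2 × 6 = 520,896,000 bytes.
Total = 3,249,976,800 bytes = 3250.0 MB.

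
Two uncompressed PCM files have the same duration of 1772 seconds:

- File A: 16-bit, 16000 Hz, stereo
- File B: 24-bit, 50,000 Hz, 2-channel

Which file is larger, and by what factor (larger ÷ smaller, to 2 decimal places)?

File B, by a factor of 4.69

File A: 16,000 × 2 × 2 = 64,000 bytes/s.
File B: 50,000 × 3 × 2 = 300,000 bytes/s.
File B is larger; ratio = 531,600,000 / 113,408,000 = 4.69.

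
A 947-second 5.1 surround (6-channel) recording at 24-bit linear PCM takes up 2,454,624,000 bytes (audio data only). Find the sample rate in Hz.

Bytes = sample_rate × seconds × bytes_per_sample × channels.
sample_rate = 2,454,624,000 / (947 × 3 × 6) = 2,454,624,000 / 17,046 = 144,000 Hz.

144,000 Hz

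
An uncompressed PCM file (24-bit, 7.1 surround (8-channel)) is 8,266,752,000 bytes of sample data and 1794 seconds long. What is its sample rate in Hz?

192,000 Hz

Bytes = sample_rate × seconds × bytes_per_sample × channels.
sample_rate = 8,266,752,000 / (1,794 × 3 × 8) = 8,266,752,000 / 43,056 = 192,000 Hz.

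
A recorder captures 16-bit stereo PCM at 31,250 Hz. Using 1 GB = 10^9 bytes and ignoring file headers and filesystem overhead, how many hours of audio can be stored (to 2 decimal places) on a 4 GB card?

Uncompressed byte rate = 31,250 × 2 × 2 = 125,000 bytes/s.
Capacity = 4 × 1,000,000,000 = 4,000,000,000 bytes.
4,000,000,000 / 125,000 ≈ 32000 s → 8.89 hours.

8.89 hours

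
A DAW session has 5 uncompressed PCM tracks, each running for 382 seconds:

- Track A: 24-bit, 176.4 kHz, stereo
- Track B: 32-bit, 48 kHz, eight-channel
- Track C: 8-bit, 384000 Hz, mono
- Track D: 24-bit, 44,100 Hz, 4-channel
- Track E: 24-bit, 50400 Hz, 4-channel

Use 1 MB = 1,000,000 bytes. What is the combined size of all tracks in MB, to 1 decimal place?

1570.9 MB

Track A: 176,400 × 382 × 3 × 2 = 404,308,800 bytes.
Track B: 48,000 × 382 × 4 × 8 = 586,752,000 bytes.
Track C: 384,000 × 382 × 1 × 1 = 146,688,000 bytes.
Track D: 44,100 × 382 × 3 × 4 = 202,154,400 bytes.
Track E: 50,400 × 382 × 3 × 4 = 231,033,600 bytes.
Total = 1,570,936,800 bytes = 1570.9 MB.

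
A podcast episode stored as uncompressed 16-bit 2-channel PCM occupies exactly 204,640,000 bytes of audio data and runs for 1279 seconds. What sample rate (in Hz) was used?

Bytes = sample_rate × seconds × bytes_per_sample × channels.
sample_rate = 204,640,000 / (1,279 × 2 × 2) = 204,640,000 / 5,116 = 40,000 Hz.

40,000 Hz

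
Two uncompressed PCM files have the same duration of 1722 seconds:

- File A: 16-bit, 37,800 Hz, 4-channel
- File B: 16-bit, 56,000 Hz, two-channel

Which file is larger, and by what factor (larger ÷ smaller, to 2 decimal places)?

File A: 37,800 × 2 × 4 = 302,400 bytes/s.
File B: 56,000 × 2 × 2 = 224,000 bytes/s.
File A is larger; ratio = 520,732,800 / 385,728,000 = 1.35.

File A, by a factor of 1.35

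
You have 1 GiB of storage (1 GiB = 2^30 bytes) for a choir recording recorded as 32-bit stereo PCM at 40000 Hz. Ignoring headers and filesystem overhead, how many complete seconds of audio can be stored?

Uncompressed byte rate = 40,000 × 4 × 2 = 320,000 bytes/s.
Capacity = 1 × 1,073,741,824 = 1,073,741,824 bytes.
1,073,741,824 / 320,000 ≈ 3355.44 s → 3,355 seconds.

3,355 seconds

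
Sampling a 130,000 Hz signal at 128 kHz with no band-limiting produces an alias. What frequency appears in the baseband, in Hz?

Nyquist = 128,000/2 = 64,000 Hz; 130,000 Hz exceeds it.
Alias = |130,000 − 1×128,000| = |130,000 − 128,000| = 2,000 Hz.

2,000 Hz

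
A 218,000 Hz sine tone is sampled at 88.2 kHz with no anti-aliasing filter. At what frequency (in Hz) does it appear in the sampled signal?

41,600 Hz

Nyquist = 88,200/2 = 44,100 Hz; 218,000 Hz exceeds it.
Alias = |218,000 − 2×88,200| = |218,000 − 176,400| = 41,600 Hz.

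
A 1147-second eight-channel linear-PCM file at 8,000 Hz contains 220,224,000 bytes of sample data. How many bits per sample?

24 bits

Bytes per sample = 220,224,000 / (8,000 × 1,147 × 8) = 220,224,000 / 73,408,000 = 3.
Bit depth = 3 × 8 = 24 bits.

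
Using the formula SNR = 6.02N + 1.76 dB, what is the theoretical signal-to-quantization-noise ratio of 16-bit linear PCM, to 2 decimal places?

6.02 × 16 + 1.76 = 98.08 dB.

98.08 dB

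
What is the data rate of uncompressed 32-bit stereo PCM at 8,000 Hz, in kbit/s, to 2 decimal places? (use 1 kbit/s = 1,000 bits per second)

512.00 kbit/s

Bit rate = 8,000 × 32 × 2 = 512,000 bits/s.
= 512.00 kbit/s.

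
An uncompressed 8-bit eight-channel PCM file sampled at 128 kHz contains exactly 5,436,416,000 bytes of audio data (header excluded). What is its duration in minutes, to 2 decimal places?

88.48 minutes

Byte rate = 128,000 × 1 × 8 = 1,024,000 bytes/s.
Duration = 5,436,416,000 / 1,024,000 = 5,309 s.
5,309 s / 60 = 88.48 minutes.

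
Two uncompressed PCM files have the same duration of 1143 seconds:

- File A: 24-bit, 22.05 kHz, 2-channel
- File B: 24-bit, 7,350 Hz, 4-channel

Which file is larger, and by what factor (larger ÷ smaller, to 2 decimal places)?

File A, by a factor of 1.50

File A: 22,050 × 3 × 2 = 132,300 bytes/s.
File B: 7,350 × 3 × 4 = 88,200 bytes/s.
File A is larger; ratio = 151,218,900 / 100,812,600 = 1.50.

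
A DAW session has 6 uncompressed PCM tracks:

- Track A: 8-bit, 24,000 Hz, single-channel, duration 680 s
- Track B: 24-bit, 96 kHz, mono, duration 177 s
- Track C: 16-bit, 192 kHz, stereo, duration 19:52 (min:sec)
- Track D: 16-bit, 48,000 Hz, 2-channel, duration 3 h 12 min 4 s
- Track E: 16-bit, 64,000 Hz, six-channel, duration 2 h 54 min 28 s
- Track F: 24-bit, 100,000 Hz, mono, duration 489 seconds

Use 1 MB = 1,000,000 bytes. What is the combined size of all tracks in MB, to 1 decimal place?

11381.5 MB

Track A: 24,000 × 680 × 1 × 1 = 16,320,000 bytes.
Track B: 96,000 × 177 × 3 × 1 = 50,976,000 bytes.
Track C: 19:52 (min:sec) = 1,192 s; 192,000 × 1,192 × 2 × 2 = 915,456,000 bytes.
Track D: 3 h 12 min 4 s = 11,524 s; 48,000 × 11,524 × 2 × 2 = 2,212,608,000 bytes.
Track E: 2 h 54 min 28 s = 10,468 s; 64,000 × 10,468 × 2 × 6 = 8,039,424,000 bytes.
Track F: 100,000 × 489 × 3 × 1 = 146,700,000 bytes.
Total = 11,381,484,000 bytes = 11381.5 MB.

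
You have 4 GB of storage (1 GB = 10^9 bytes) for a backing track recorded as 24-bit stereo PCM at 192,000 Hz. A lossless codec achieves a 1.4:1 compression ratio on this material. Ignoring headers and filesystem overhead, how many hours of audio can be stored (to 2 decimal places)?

Uncompressed byte rate = 192,000 × 3 × 2 = 1,152,000 bytes/s.
After 1.4:1 compression, effective rate ≈ 822857.14 bytes/s.
Capacity = 4 × 1,000,000,000 = 4,000,000,000 bytes.
4,000,000,000 / effective rate ≈ 4861.11 s → 1.35 hours.

1.35 hours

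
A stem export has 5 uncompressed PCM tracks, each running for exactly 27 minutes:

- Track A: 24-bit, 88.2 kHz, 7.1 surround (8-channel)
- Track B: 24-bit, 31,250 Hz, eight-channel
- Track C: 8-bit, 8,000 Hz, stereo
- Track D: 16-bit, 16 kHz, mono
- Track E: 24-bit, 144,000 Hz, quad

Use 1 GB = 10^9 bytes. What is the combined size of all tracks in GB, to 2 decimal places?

exactly 27 minutes = 1,620 s.
Track A: 88,200 × 1,620 × 3 × 8 = 3,429,216,000 bytes.
Track B: 31,250 × 1,620 × 3 × 8 = 1,215,000,000 bytes.
Track C: 8,000 × 1,620 × 1 × 2 = 25,920,000 bytes.
Track D: 16,000 × 1,620 × 2 × 1 = 51,840,000 bytes.
Track E: 144,000 × 1,620 × 3 × 4 = 2,799,360,000 bytes.
Total = 7,521,336,000 bytes = 7.52 GB.

7.52 GB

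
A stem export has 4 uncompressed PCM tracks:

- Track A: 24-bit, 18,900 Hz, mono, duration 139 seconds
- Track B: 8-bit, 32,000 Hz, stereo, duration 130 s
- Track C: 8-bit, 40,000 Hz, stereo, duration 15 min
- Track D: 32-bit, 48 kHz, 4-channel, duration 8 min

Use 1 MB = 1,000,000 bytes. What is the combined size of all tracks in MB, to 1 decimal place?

Track A: 18,900 × 139 × 3 × 1 = 7,881,300 bytes.
Track B: 32,000 × 130 × 1 × 2 = 8,320,000 bytes.
Track C: 15 min = 900 s; 40,000 × 900 × 1 × 2 = 72,000,000 bytes.
Track D: 8 min = 480 s; 48,000 × 480 × 4 × 4 = 368,640,000 bytes.
Total = 456,841,300 bytes = 456.8 MB.

456.8 MB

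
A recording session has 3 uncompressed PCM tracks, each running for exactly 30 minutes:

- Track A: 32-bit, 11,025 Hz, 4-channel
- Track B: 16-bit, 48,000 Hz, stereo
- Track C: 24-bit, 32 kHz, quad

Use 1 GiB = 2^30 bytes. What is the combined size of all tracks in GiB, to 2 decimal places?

1.26 GiB

exactly 30 minutes = 1,800 s.
Track A: 11,025 × 1,800 × 4 × 4 = 317,520,000 bytes.
Track B: 48,000 × 1,800 × 2 × 2 = 345,600,000 bytes.
Track C: 32,000 × 1,800 × 3 × 4 = 691,200,000 bytes.
Total = 1,354,320,000 bytes = 1.26 GiB.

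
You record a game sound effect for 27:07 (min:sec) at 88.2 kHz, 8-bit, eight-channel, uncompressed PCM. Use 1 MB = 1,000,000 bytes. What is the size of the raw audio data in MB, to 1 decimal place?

1148.0 MB

Duration = 27:07 (min:sec) = 1,627 s.
Bytes = 88,200 samples/s × 1,627 s × 1 bytes/sample × 8 ch = 1,148,011,200 bytes.
1,148,011,200 / 1,000,000 = 1148.0 MB.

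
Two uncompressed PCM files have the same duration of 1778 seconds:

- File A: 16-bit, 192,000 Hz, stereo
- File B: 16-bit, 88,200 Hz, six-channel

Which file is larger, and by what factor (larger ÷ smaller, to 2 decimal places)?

File B, by a factor of 1.38

File A: 192,000 × 2 × 2 = 768,000 bytes/s.
File B: 88,200 × 2 × 6 = 1,058,400 bytes/s.
File B is larger; ratio = 1,881,835,200 / 1,365,504,000 = 1.38.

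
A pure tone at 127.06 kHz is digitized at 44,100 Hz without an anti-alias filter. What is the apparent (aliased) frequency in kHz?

Nyquist = 44,100/2 = 22,050 Hz; 127,060 Hz exceeds it.
Alias = |127,060 − 3×44,100| = |127,060 − 132,300| = 5,240 Hz = 5.24 kHz.

5.24 kHz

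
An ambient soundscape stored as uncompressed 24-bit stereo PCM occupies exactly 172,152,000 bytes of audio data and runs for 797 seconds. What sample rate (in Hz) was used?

Bytes = sample_rate × seconds × bytes_per_sample × channels.
sample_rate = 172,152,000 / (797 × 3 × 2) = 172,152,000 / 4,782 = 36,000 Hz.

36,000 Hz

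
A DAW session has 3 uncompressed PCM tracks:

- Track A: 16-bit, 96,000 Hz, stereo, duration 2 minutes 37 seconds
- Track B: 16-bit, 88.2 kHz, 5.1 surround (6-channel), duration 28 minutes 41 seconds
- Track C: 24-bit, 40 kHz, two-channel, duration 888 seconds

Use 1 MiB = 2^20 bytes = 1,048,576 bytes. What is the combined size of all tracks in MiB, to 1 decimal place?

1997.9 MiB

Track A: 2 minutes 37 seconds = 157 s; 96,000 × 157 × 2 × 2 = 60,288,000 bytes.
Track B: 28 minutes 41 seconds = 1,721 s; 88,200 × 1,721 × 2 × 6 = 1,821,506,400 bytes.
Track C: 40,000 × 888 × 3 × 2 = 213,120,000 bytes.
Total = 2,094,914,400 bytes = 1997.9 MiB.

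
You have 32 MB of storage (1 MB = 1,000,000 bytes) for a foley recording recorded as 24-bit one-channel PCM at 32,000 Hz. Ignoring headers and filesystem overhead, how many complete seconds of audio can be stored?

Uncompressed byte rate = 32,000 × 3 × 1 = 96,000 bytes/s.
Capacity = 32 × 1,000,000 = 32,000,000 bytes.
32,000,000 / 96,000 ≈ 333.33 s → 333 seconds.

333 seconds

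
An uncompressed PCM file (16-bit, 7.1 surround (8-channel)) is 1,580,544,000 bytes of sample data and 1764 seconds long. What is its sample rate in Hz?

Bytes = sample_rate × seconds × bytes_per_sample × channels.
sample_rate = 1,580,544,000 / (1,764 × 2 × 8) = 1,580,544,000 / 28,224 = 56,000 Hz.

56,000 Hz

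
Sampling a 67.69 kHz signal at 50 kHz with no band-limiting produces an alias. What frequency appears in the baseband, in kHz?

17.69 kHz

Nyquist = 50,000/2 = 25,000 Hz; 67,690 Hz exceeds it.
Alias = |67,690 − 1×50,000| = |67,690 − 50,000| = 17,690 Hz = 17.69 kHz.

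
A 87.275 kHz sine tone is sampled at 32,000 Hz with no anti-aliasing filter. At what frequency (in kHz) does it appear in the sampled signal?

Nyquist = 32,000/2 = 16,000 Hz; 87,275 Hz exceeds it.
Alias = |87,275 − 3×32,000| = |87,275 − 96,000| = 8,725 Hz = 8.725 kHz.

8.725 kHz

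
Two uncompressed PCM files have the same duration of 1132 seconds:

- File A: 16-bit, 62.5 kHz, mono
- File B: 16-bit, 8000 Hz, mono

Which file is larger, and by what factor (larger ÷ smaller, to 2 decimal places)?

File A: 62,500 × 2 × 1 = 125,000 bytes/s.
File B: 8,000 × 2 × 1 = 16,000 bytes/s.
File A is larger; ratio = 141,500,000 / 18,112,000 = 7.81.

File A, by a factor of 7.81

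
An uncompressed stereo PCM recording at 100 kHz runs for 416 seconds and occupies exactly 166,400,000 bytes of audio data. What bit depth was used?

16 bits

Bytes per sample = 166,400,000 / (100,000 × 416 × 2) = 166,400,000 / 83,200,000 = 2.
Bit depth = 2 × 8 = 16 bits.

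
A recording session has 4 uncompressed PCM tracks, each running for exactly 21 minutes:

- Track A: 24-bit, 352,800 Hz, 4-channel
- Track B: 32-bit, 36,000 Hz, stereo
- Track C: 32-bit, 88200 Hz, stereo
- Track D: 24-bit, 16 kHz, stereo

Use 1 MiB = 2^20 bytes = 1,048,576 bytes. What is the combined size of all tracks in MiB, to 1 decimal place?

exactly 21 minutes = 1,260 s.
Track A: 352,800 × 1,260 × 3 × 4 = 5,334,336,000 bytes.
Track B: 36,000 × 1,260 × 4 × 2 = 362,880,000 bytes.
Track C: 88,200 × 1,260 × 4 × 2 = 889,056,000 bytes.
Track D: 16,000 × 1,260 × 3 × 2 = 120,960,000 bytes.
Total = 6,707,232,000 bytes = 6396.5 MiB.

6396.5 MiB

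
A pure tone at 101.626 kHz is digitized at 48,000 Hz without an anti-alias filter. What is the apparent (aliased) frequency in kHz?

Nyquist = 48,000/2 = 24,000 Hz; 101,626 Hz exceeds it.
Alias = |101,626 − 2×48,000| = |101,626 − 96,000| = 5,626 Hz = 5.626 kHz.

5.626 kHz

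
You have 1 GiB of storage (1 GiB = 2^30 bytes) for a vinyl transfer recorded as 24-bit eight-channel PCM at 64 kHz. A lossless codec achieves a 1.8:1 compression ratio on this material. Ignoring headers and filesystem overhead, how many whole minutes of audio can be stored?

20 minutes

Uncompressed byte rate = 64,000 × 3 × 8 = 1,536,000 bytes/s.
After 1.8:1 compression, effective rate ≈ 853333.33 bytes/s.
Capacity = 1 × 1,073,741,824 = 1,073,741,824 bytes.
1,073,741,824 / effective rate ≈ 1258.29 s → 20 minutes.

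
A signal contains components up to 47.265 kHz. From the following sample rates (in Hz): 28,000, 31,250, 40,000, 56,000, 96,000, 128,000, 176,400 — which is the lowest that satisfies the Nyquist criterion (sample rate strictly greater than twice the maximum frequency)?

Need sample rate > 2 × 47,265 = 94,530 Hz.
Lowest listed rate above 94,530 Hz is 96,000 Hz.

96,000 Hz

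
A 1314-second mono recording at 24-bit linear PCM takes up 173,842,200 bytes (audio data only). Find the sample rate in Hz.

44,100 Hz

Bytes = sample_rate × seconds × bytes_per_sample × channels.
sample_rate = 173,842,200 / (1,314 × 3 × 1) = 173,842,200 / 3,942 = 44,100 Hz.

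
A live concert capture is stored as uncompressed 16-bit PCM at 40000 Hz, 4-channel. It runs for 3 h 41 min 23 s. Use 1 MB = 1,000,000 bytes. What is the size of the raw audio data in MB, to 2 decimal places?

4250.56 MB

Duration = 3 h 41 min 23 s = 13,283 s.
Bytes = 40,000 samples/s × 13,283 s × 2 bytes/sample × 4 ch = 4,250,560,000 bytes.
4,250,560,000 / 1,000,000 = 4250.56 MB.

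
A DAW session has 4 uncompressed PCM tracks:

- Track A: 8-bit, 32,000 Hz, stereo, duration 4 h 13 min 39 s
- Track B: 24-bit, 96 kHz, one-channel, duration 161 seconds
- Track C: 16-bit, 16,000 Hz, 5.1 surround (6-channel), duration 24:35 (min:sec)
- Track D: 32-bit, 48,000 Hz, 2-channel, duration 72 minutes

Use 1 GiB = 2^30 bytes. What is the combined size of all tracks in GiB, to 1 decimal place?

Track A: 4 h 13 min 39 s = 15,219 s; 32,000 × 15,219 × 1 × 2 = 974,016,000 bytes.
Track B: 96,000 × 161 × 3 × 1 = 46,368,000 bytes.
Track C: 24:35 (min:sec) = 1,475 s; 16,000 × 1,475 × 2 × 6 = 283,200,000 bytes.
Track D: 72 minutes = 4,320 s; 48,000 × 4,320 × 4 × 2 = 1,658,880,000 bytes.
Total = 2,962,464,000 bytes = 2.8 GiB.

2.8 GiB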